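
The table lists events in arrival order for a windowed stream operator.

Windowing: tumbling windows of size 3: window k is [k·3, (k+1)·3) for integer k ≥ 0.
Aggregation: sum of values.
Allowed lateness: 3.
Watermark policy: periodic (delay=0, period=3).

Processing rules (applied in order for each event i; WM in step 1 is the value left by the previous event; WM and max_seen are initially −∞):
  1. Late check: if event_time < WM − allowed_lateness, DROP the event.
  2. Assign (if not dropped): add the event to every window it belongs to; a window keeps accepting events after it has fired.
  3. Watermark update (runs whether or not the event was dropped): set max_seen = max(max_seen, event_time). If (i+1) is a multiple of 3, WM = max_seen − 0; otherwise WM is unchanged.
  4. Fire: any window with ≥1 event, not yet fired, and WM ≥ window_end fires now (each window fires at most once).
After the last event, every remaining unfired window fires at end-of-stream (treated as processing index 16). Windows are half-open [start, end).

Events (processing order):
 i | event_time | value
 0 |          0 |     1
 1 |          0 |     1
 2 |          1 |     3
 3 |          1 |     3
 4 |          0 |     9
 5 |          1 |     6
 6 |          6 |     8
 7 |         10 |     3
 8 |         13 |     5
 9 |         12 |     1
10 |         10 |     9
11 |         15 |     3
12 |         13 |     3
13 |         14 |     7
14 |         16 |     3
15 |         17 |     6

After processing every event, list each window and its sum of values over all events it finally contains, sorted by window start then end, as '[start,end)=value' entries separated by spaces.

i=0 t=0 v=1: → [0,3); WM=−∞
i=1 t=0 v=1: → [0,3); WM=−∞
i=2 t=1 v=3: → [0,3); WM=1
i=3 t=1 v=3: → [0,3); WM=1
i=4 t=0 v=9: → [0,3); WM=1
i=5 t=1 v=6: → [0,3); WM=1
i=6 t=6 v=8: → [6,9); WM=1
i=7 t=10 v=3: → [9,12); WM=1
i=8 t=13 v=5: → [12,15); WM=13; [0,3) fires=23 [6,9) fires=8 [9,12) fires=3
i=9 t=12 v=1: → [12,15); WM=13
i=10 t=10 v=9: → [9,12); WM=13
i=11 t=15 v=3: → [15,18); WM=15; [12,15) fires=6
i=12 t=13 v=3: → [12,15); WM=15
i=13 t=14 v=7: → [12,15); WM=15
i=14 t=16 v=3: → [15,18); WM=16
i=15 t=17 v=6: → [15,18); WM=16

[0,3)=23 [6,9)=8 [9,12)=12 [12,15)=16 [15,18)=12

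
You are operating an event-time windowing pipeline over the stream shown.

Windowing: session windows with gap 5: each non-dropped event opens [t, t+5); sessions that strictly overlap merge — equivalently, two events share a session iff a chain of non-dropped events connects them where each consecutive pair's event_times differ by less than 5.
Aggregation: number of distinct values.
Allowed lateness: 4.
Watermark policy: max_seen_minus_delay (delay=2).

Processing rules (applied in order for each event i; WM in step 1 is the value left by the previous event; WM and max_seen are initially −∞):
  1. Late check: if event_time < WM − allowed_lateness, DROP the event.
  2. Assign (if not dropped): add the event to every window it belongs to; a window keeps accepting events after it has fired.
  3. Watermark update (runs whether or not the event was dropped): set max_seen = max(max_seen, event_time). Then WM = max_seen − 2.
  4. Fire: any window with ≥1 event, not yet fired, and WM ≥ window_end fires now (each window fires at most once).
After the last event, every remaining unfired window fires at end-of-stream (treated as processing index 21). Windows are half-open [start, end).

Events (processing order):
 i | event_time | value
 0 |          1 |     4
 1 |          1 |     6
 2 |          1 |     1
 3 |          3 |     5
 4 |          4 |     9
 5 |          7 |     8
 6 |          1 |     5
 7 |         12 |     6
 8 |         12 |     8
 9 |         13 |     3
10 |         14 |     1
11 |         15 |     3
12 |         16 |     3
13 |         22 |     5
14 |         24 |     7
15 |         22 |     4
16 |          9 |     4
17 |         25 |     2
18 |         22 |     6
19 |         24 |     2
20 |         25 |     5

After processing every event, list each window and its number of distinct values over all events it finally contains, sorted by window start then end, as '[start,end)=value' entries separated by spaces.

[1,12)=6 [12,21)=4 [22,30)=5

i=0 t=1 v=4: → [1,6); WM=-1
i=1 t=1 v=6: → [1,6); WM=-1
i=2 t=1 v=1: → [1,6); WM=-1
i=3 t=3 v=5: → [1,8); WM=1
i=4 t=4 v=9: → [1,9); WM=2
i=5 t=7 v=8: → [1,12); WM=5
i=6 t=1 v=5: → [1,12); WM=5
i=7 t=12 v=6: → [12,17); WM=10
i=8 t=12 v=8: → [12,17); WM=10
i=9 t=13 v=3: → [12,18); WM=11
i=10 t=14 v=1: → [12,19); WM=12
i=11 t=15 v=3: → [12,20); WM=13
i=12 t=16 v=3: → [12,21); WM=14
i=13 t=22 v=5: → [22,27); WM=20
i=14 t=24 v=7: → [22,29); WM=22
i=15 t=22 v=4: → [22,29); WM=22
i=16 t=9 v=4: DROP (t<22-4); WM=22
i=17 t=25 v=2: → [22,30); WM=23
i=18 t=22 v=6: → [22,30); WM=23
i=19 t=24 v=2: → [22,30); WM=23
i=20 t=25 v=5: → [22,30); WM=23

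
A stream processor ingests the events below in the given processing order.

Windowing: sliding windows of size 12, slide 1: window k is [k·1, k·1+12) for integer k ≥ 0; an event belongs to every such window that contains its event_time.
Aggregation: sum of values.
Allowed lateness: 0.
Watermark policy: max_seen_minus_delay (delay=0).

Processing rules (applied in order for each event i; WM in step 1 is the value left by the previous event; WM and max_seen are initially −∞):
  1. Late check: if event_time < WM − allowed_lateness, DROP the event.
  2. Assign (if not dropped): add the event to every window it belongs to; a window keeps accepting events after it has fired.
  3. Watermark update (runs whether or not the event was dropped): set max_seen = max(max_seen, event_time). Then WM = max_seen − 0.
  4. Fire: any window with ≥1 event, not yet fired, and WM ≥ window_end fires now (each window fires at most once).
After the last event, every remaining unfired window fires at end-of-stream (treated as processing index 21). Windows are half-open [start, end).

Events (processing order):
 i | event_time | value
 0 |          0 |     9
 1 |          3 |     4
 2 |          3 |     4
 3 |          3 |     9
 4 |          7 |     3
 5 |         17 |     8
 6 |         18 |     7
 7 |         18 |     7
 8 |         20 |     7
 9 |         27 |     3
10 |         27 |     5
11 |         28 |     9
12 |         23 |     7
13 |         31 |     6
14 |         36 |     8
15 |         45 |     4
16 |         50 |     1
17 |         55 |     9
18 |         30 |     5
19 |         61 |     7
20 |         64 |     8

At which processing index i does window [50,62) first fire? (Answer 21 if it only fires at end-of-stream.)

i=0 t=0 v=9: → [0,12); WM=0
i=1 t=3 v=4: → [3,15),[2,14),[1,13),[0,12); WM=3
i=2 t=3 v=4: → [3,15),[2,14),[1,13),[0,12); WM=3
i=3 t=3 v=9: → [3,15),[2,14),[1,13),[0,12); WM=3
i=4 t=7 v=3: → [7,19),[6,18),[5,17),[4,16),[3,15),[2,14),[1,13),[0,12); WM=7
i=5 t=17 v=8: → [17,29),[16,28),[15,27),[14,26),[13,25),[12,24),[11,23),[10,22),[9,21),[8,20),[7,19),[6,18); WM=17; [0,12) fires=29 [1,13) fires=20 [2,14) fires=20 [3,15) fires=20 [4,16) fires=3 [5,17) fires=3
i=6 t=18 v=7: → [18,30),[17,29),[16,28),[15,27),[14,26),[13,25),[12,24),[11,23),[10,22),[9,21),[8,20),[7,19); WM=18; [6,18) fires=11
i=7 t=18 v=7: → [18,30),[17,29),[16,28),[15,27),[14,26),[13,25),[12,24),[11,23),[10,22),[9,21),[8,20),[7,19); WM=18
i=8 t=20 v=7: → [20,32),[19,31),[18,30),[17,29),[16,28),[15,27),[14,26),[13,25),[12,24),[11,23),[10,22),[9,21); WM=20; [7,19) fires=25 [8,20) fires=22
i=9 t=27 v=3: → [27,39),[26,38),[25,37),[24,36),[23,35),[22,34),[21,33),[20,32),[19,31),[18,30),[17,29),[16,28); WM=27; [9,21) fires=29 [10,22) fires=29 [11,23) fires=29 [12,24) fires=29 [13,25) fires=29 [14,26) fires=29 [15,27) fires=29
i=10 t=27 v=5: → [27,39),[26,38),[25,37),[24,36),[23,35),[22,34),[21,33),[20,32),[19,31),[18,30),[17,29),[16,28); WM=27
i=11 t=28 v=9: → [28,40),[27,39),[26,38),[25,37),[24,36),[23,35),[22,34),[21,33),[20,32),[19,31),[18,30),[17,29); WM=28; [16,28) fires=37
i=12 t=23 v=7: DROP (t<28-0); WM=28
i=13 t=31 v=6: → [31,43),[30,42),[29,41),[28,40),[27,39),[26,38),[25,37),[24,36),[23,35),[22,34),[21,33),[20,32); WM=31; [17,29) fires=46 [18,30) fires=38 [19,31) fires=24
i=14 t=36 v=8: → [36,48),[35,47),[34,46),[33,45),[32,44),[31,43),[30,42),[29,41),[28,40),[27,39),[26,38),[25,37); WM=36; [20,32) fires=30 [21,33) fires=23 [22,34) fires=23 [23,35) fires=23 [24,36) fires=23
i=15 t=45 v=4: → [45,57),[44,56),[43,55),[42,54),[41,53),[40,52),[39,51),[38,50),[37,49),[36,48),[35,47),[34,46); WM=45; [25,37) fires=31 [26,38) fires=31 [27,39) fires=31 [28,40) fires=23 [29,41) fires=14 [30,42) fires=14 [31,43) fires=14 [32,44) fires=8 [33,45) fires=8
i=16 t=50 v=1: → [50,62),[49,61),[48,60),[47,59),[46,58),[45,57),[44,56),[43,55),[42,54),[41,53),[40,52),[39,51); WM=50; [34,46) fires=12 [35,47) fires=12 [36,48) fires=12 [37,49) fires=4 [38,50) fires=4
i=17 t=55 v=9: → [55,67),[54,66),[53,65),[52,64),[51,63),[50,62),[49,61),[48,60),[47,59),[46,58),[45,57),[44,56); WM=55; [39,51) fires=5 [40,52) fires=5 [41,53) fires=5 [42,54) fires=5 [43,55) fires=5
i=18 t=30 v=5: DROP (t<55-0); WM=55
i=19 t=61 v=7: → [61,73),[60,72),[59,71),[58,70),[57,69),[56,68),[55,67),[54,66),[53,65),[52,64),[51,63),[50,62); WM=61; [44,56) fires=14 [45,57) fires=14 [46,58) fires=10 [47,59) fires=10 [48,60) fires=10 [49,61) fires=10
i=20 t=64 v=8: → [64,76),[63,75),[62,74),[61,73),[60,72),[59,71),[58,70),[57,69),[56,68),[55,67),[54,66),[53,65); WM=64; [50,62) fires=17 [51,63) fires=16 [52,64) fires=16

20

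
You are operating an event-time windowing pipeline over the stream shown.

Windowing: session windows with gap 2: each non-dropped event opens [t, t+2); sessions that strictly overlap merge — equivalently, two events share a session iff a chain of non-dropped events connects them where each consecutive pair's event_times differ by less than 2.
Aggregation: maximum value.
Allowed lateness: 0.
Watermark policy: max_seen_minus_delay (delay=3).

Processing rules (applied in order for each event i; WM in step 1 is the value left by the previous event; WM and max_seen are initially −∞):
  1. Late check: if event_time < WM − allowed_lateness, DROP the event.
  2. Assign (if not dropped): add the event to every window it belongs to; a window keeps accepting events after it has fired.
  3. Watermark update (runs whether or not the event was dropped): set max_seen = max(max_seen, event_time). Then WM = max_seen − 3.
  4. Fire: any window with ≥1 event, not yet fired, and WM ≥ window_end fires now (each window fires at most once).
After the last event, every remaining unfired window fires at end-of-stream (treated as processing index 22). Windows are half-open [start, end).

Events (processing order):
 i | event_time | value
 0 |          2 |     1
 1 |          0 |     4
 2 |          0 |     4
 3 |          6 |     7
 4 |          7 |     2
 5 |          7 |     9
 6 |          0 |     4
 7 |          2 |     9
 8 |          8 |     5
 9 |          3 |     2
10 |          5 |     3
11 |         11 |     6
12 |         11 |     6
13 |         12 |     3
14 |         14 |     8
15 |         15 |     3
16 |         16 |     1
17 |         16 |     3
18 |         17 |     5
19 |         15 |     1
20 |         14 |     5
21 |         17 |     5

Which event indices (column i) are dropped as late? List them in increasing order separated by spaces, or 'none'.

6 7 9

i=0 t=2 v=1: → [2,4); WM=-1
i=1 t=0 v=4: → [0,2); WM=-1
i=2 t=0 v=4: → [0,2); WM=-1
i=3 t=6 v=7: → [6,8); WM=3
i=4 t=7 v=2: → [6,9); WM=4
i=5 t=7 v=9: → [6,9); WM=4
i=6 t=0 v=4: DROP (t<4-0); WM=4
i=7 t=2 v=9: DROP (t<4-0); WM=4
i=8 t=8 v=5: → [6,10); WM=5
i=9 t=3 v=2: DROP (t<5-0); WM=5
i=10 t=5 v=3: → [5,10); WM=5
i=11 t=11 v=6: → [11,13); WM=8
i=12 t=11 v=6: → [11,13); WM=8
i=13 t=12 v=3: → [11,14); WM=9
i=14 t=14 v=8: → [14,16); WM=11
i=15 t=15 v=3: → [14,17); WM=12
i=16 t=16 v=1: → [14,18); WM=13
i=17 t=16 v=3: → [14,18); WM=13
i=18 t=17 v=5: → [14,19); WM=14
i=19 t=15 v=1: → [14,19); WM=14
i=20 t=14 v=5: → [14,19); WM=14
i=21 t=17 v=5: → [14,19); WM=14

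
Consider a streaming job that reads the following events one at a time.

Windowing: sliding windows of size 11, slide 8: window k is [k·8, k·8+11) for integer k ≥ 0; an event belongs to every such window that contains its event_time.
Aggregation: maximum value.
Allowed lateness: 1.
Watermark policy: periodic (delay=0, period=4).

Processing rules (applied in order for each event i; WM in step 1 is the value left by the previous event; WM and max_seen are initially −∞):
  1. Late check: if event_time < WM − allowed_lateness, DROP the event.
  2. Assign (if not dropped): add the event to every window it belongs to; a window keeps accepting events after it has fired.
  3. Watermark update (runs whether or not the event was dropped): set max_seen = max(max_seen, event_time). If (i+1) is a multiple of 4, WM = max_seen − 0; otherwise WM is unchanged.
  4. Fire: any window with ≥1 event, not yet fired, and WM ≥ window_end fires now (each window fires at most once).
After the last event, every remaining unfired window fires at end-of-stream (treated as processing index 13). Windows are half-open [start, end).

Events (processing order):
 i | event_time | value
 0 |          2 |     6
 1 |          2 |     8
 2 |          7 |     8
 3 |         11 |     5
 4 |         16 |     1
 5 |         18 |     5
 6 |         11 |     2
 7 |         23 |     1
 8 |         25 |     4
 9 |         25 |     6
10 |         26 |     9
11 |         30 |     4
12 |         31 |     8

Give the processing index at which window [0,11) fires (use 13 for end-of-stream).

3

i=0 t=2 v=6: → [0,11); WM=−∞
i=1 t=2 v=8: → [0,11); WM=−∞
i=2 t=7 v=8: → [0,11); WM=−∞
i=3 t=11 v=5: → [8,19); WM=11; [0,11) fires=8
i=4 t=16 v=1: → [16,27),[8,19); WM=11
i=5 t=18 v=5: → [16,27),[8,19); WM=11
i=6 t=11 v=2: → [8,19); WM=11
i=7 t=23 v=1: → [16,27); WM=23; [8,19) fires=5
i=8 t=25 v=4: → [24,35),[16,27); WM=23
i=9 t=25 v=6: → [24,35),[16,27); WM=23
i=10 t=26 v=9: → [24,35),[16,27); WM=23
i=11 t=30 v=4: → [24,35); WM=30; [16,27) fires=9
i=12 t=31 v=8: → [24,35); WM=30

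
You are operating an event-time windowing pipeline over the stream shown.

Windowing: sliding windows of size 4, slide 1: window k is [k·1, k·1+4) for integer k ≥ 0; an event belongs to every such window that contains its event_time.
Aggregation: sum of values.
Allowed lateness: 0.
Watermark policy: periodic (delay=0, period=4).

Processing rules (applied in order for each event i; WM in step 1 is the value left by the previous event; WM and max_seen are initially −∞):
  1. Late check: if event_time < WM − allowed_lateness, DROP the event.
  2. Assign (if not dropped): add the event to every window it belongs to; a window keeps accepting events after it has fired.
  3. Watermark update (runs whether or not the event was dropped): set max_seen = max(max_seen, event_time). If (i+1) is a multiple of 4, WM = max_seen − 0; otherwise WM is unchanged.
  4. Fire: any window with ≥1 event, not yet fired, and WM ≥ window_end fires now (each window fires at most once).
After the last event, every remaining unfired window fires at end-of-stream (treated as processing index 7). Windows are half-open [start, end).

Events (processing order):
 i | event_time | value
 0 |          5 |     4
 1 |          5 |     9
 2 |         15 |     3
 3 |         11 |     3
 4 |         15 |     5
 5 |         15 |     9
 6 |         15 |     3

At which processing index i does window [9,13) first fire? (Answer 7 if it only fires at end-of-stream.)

3

i=0 t=5 v=4: → [5,9),[4,8),[3,7),[2,6); WM=−∞
i=1 t=5 v=9: → [5,9),[4,8),[3,7),[2,6); WM=−∞
i=2 t=15 v=3: → [15,19),[14,18),[13,17),[12,16); WM=−∞
i=3 t=11 v=3: → [11,15),[10,14),[9,13),[8,12); WM=15; [2,6) fires=13 [3,7) fires=13 [4,8) fires=13 [5,9) fires=13 [8,12) fires=3 [9,13) fires=3 [10,14) fires=3 [11,15) fires=3
i=4 t=15 v=5: → [15,19),[14,18),[13,17),[12,16); WM=15
i=5 t=15 v=9: → [15,19),[14,18),[13,17),[12,16); WM=15
i=6 t=15 v=3: → [15,19),[14,18),[13,17),[12,16); WM=15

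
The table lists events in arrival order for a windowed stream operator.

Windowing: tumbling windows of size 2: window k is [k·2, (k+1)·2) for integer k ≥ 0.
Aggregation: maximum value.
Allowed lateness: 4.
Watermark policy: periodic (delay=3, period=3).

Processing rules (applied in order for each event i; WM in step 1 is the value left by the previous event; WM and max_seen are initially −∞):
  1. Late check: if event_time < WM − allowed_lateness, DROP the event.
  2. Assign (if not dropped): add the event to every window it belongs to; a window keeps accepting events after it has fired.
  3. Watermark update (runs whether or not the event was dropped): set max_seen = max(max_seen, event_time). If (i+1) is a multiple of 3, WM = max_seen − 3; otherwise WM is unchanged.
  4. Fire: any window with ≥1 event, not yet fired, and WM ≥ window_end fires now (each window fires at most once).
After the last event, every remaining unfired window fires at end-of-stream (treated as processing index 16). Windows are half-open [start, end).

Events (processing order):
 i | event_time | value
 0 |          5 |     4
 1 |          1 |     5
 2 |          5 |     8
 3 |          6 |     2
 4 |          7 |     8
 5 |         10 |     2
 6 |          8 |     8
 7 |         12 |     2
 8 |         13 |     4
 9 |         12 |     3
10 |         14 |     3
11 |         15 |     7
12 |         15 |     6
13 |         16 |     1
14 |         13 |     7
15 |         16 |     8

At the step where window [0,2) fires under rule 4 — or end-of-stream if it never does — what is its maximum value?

5

i=0 t=5 v=4: → [4,6); WM=−∞
i=1 t=1 v=5: → [0,2); WM=−∞
i=2 t=5 v=8: → [4,6); WM=2; [0,2) fires=5
i=3 t=6 v=2: → [6,8); WM=2
i=4 t=7 v=8: → [6,8); WM=2
i=5 t=10 v=2: → [10,12); WM=7; [4,6) fires=8
i=6 t=8 v=8: → [8,10); WM=7
i=7 t=12 v=2: → [12,14); WM=7
i=8 t=13 v=4: → [12,14); WM=10; [6,8) fires=8 [8,10) fires=8
i=9 t=12 v=3: → [12,14); WM=10
i=10 t=14 v=3: → [14,16); WM=10
i=11 t=15 v=7: → [14,16); WM=12; [10,12) fires=2
i=12 t=15 v=6: → [14,16); WM=12
i=13 t=16 v=1: → [16,18); WM=12
i=14 t=13 v=7: → [12,14); WM=13
i=15 t=16 v=8: → [16,18); WM=13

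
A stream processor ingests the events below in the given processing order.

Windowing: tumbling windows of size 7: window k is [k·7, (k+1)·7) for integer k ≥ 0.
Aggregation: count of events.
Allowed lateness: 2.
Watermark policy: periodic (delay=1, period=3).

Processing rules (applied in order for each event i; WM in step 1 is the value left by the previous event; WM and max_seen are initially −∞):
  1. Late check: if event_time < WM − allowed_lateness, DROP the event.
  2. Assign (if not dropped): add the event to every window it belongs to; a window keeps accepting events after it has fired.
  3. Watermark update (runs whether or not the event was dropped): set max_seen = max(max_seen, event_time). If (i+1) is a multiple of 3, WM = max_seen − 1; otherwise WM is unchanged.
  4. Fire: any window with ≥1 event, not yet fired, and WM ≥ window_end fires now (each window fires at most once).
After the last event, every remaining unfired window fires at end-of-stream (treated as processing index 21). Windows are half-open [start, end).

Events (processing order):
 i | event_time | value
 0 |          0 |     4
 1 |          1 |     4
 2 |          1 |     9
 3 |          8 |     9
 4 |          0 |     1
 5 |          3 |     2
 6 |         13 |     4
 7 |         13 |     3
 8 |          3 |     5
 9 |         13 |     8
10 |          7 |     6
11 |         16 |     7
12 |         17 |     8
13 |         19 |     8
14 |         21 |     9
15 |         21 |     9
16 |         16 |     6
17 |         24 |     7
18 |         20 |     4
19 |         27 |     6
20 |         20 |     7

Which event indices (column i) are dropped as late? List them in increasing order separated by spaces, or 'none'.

i=0 t=0 v=4: → [0,7); WM=−∞
i=1 t=1 v=4: → [0,7); WM=−∞
i=2 t=1 v=9: → [0,7); WM=0
i=3 t=8 v=9: → [7,14); WM=0
i=4 t=0 v=1: → [0,7); WM=0
i=5 t=3 v=2: → [0,7); WM=7; [0,7) fires=5
i=6 t=13 v=4: → [7,14); WM=7
i=7 t=13 v=3: → [7,14); WM=7
i=8 t=3 v=5: DROP (t<7-2); WM=12
i=9 t=13 v=8: → [7,14); WM=12
i=10 t=7 v=6: DROP (t<12-2); WM=12
i=11 t=16 v=7: → [14,21); WM=15; [7,14) fires=4
i=12 t=17 v=8: → [14,21); WM=15
i=13 t=19 v=8: → [14,21); WM=15
i=14 t=21 v=9: → [21,28); WM=20
i=15 t=21 v=9: → [21,28); WM=20
i=16 t=16 v=6: DROP (t<20-2); WM=20
i=17 t=24 v=7: → [21,28); WM=23; [14,21) fires=3
i=18 t=20 v=4: DROP (t<23-2); WM=23
i=19 t=27 v=6: → [21,28); WM=23
i=20 t=20 v=7: DROP (t<23-2); WM=26

8 10 16 18 20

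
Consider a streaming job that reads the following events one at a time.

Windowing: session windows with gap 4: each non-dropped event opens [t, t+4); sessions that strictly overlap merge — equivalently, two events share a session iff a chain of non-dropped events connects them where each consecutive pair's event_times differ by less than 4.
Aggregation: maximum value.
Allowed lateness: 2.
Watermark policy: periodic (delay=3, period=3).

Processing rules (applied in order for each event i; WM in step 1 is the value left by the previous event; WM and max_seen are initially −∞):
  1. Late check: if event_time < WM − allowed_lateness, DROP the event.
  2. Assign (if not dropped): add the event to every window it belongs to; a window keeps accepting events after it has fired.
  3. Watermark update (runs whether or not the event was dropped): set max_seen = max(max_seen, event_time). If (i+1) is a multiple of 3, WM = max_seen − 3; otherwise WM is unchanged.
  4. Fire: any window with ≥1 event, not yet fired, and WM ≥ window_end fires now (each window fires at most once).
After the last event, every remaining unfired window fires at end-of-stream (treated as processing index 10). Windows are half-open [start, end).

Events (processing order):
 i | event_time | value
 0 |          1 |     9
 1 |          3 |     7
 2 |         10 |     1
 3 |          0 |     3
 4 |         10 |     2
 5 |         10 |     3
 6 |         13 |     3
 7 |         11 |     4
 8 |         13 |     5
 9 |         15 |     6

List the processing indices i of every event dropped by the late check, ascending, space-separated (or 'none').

3

i=0 t=1 v=9: → [1,5); WM=−∞
i=1 t=3 v=7: → [1,7); WM=−∞
i=2 t=10 v=1: → [10,14); WM=7
i=3 t=0 v=3: DROP (t<7-2); WM=7
i=4 t=10 v=2: → [10,14); WM=7
i=5 t=10 v=3: → [10,14); WM=7
i=6 t=13 v=3: → [10,17); WM=7
i=7 t=11 v=4: → [10,17); WM=7
i=8 t=13 v=5: → [10,17); WM=10
i=9 t=15 v=6: → [10,19); WM=10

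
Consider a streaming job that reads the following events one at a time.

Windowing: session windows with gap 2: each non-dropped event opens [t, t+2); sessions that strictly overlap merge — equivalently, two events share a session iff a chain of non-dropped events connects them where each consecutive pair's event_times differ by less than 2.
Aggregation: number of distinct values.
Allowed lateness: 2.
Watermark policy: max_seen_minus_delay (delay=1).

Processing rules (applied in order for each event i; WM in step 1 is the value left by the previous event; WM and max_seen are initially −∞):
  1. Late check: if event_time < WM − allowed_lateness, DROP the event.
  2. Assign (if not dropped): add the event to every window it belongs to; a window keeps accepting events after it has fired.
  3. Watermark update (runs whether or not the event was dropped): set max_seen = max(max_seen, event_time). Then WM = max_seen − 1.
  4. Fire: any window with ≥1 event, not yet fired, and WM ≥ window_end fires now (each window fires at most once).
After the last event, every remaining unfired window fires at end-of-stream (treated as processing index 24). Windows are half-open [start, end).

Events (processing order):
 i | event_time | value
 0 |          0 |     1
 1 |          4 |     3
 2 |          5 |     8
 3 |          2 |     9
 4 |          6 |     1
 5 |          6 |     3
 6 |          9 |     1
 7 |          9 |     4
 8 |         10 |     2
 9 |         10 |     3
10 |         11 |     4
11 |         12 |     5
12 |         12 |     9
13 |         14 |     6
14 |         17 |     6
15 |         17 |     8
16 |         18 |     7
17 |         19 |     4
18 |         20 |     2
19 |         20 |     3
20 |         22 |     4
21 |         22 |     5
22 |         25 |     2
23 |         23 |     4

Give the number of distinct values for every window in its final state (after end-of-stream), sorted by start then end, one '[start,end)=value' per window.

i=0 t=0 v=1: → [0,2); WM=-1
i=1 t=4 v=3: → [4,6); WM=3
i=2 t=5 v=8: → [4,7); WM=4
i=3 t=2 v=9: → [2,4); WM=4
i=4 t=6 v=1: → [4,8); WM=5
i=5 t=6 v=3: → [4,8); WM=5
i=6 t=9 v=1: → [9,11); WM=8
i=7 t=9 v=4: → [9,11); WM=8
i=8 t=10 v=2: → [9,12); WM=9
i=9 t=10 v=3: → [9,12); WM=9
i=10 t=11 v=4: → [9,13); WM=10
i=11 t=12 v=5: → [9,14); WM=11
i=12 t=12 v=9: → [9,14); WM=11
i=13 t=14 v=6: → [14,16); WM=13
i=14 t=17 v=6: → [17,19); WM=16
i=15 t=17 v=8: → [17,19); WM=16
i=16 t=18 v=7: → [17,20); WM=17
i=17 t=19 v=4: → [17,21); WM=18
i=18 t=20 v=2: → [17,22); WM=19
i=19 t=20 v=3: → [17,22); WM=19
i=20 t=22 v=4: → [22,24); WM=21
i=21 t=22 v=5: → [22,24); WM=21
i=22 t=25 v=2: → [25,27); WM=24
i=23 t=23 v=4: → [22,25); WM=24

[0,2)=1 [2,4)=1 [4,8)=3 [9,14)=6 [14,16)=1 [17,22)=6 [22,25)=2 [25,27)=1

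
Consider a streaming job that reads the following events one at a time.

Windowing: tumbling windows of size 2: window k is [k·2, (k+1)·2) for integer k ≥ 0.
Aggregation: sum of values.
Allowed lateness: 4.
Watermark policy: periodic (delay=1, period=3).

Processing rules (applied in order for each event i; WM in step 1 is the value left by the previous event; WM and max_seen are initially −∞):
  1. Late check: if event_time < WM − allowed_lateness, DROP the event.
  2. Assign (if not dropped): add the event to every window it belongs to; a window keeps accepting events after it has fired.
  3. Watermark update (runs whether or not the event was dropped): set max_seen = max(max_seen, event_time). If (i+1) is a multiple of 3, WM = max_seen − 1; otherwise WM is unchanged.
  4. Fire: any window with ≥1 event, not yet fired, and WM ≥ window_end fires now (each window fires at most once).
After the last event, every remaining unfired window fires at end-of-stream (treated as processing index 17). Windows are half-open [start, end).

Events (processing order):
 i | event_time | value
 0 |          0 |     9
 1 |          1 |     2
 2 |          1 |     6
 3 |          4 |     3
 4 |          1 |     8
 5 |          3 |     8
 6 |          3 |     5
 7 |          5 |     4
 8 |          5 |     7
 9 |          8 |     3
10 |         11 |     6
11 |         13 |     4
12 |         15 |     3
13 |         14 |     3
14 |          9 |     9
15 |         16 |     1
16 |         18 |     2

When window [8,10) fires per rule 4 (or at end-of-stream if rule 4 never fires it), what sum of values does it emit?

3

i=0 t=0 v=9: → [0,2); WM=−∞
i=1 t=1 v=2: → [0,2); WM=−∞
i=2 t=1 v=6: → [0,2); WM=0
i=3 t=4 v=3: → [4,6); WM=0
i=4 t=1 v=8: → [0,2); WM=0
i=5 t=3 v=8: → [2,4); WM=3; [0,2) fires=25
i=6 t=3 v=5: → [2,4); WM=3
i=7 t=5 v=4: → [4,6); WM=3
i=8 t=5 v=7: → [4,6); WM=4; [2,4) fires=13
i=9 t=8 v=3: → [8,10); WM=4
i=10 t=11 v=6: → [10,12); WM=4
i=11 t=13 v=4: → [12,14); WM=12; [4,6) fires=14 [8,10) fires=3 [10,12) fires=6
i=12 t=15 v=3: → [14,16); WM=12
i=13 t=14 v=3: → [14,16); WM=12
i=14 t=9 v=9: → [8,10); WM=14; [12,14) fires=4
i=15 t=16 v=1: → [16,18); WM=14
i=16 t=18 v=2: → [18,20); WM=14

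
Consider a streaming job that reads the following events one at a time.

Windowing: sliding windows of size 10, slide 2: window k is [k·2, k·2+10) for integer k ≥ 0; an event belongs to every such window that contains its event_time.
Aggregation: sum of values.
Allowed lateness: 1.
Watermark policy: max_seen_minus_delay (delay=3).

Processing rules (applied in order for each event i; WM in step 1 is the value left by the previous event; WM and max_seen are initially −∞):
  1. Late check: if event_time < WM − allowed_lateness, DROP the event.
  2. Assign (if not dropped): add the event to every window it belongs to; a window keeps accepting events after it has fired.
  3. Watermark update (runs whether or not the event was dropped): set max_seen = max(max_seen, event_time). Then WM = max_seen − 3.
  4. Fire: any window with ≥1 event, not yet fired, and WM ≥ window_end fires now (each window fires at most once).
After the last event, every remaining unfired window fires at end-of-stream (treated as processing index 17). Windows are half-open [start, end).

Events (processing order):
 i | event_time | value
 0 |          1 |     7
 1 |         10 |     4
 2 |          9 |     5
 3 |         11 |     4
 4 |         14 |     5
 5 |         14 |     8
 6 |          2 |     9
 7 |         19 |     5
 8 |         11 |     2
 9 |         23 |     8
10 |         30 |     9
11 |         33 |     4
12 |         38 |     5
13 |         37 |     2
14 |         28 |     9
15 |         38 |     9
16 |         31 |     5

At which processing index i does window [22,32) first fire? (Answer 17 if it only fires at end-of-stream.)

12

i=0 t=1 v=7: → [0,10); WM=-2
i=1 t=10 v=4: → [10,20),[8,18),[6,16),[4,14),[2,12); WM=7
i=2 t=9 v=5: → [8,18),[6,16),[4,14),[2,12),[0,10); WM=7
i=3 t=11 v=4: → [10,20),[8,18),[6,16),[4,14),[2,12); WM=8
i=4 t=14 v=5: → [14,24),[12,22),[10,20),[8,18),[6,16); WM=11; [0,10) fires=12
i=5 t=14 v=8: → [14,24),[12,22),[10,20),[8,18),[6,16); WM=11
i=6 t=2 v=9: DROP (t<11-1); WM=11
i=7 t=19 v=5: → [18,28),[16,26),[14,24),[12,22),[10,20); WM=16; [2,12) fires=13 [4,14) fires=13 [6,16) fires=26
i=8 t=11 v=2: DROP (t<16-1); WM=16
i=9 t=23 v=8: → [22,32),[20,30),[18,28),[16,26),[14,24); WM=20; [8,18) fires=26 [10,20) fires=26
i=10 t=30 v=9: → [30,40),[28,38),[26,36),[24,34),[22,32); WM=27; [12,22) fires=18 [14,24) fires=26 [16,26) fires=13
i=11 t=33 v=4: → [32,42),[30,40),[28,38),[26,36),[24,34); WM=30; [18,28) fires=13 [20,30) fires=8
i=12 t=38 v=5: → [38,48),[36,46),[34,44),[32,42),[30,40); WM=35; [22,32) fires=17 [24,34) fires=13
i=13 t=37 v=2: → [36,46),[34,44),[32,42),[30,40),[28,38); WM=35
i=14 t=28 v=9: DROP (t<35-1); WM=35
i=15 t=38 v=9: → [38,48),[36,46),[34,44),[32,42),[30,40); WM=35
i=16 t=31 v=5: DROP (t<35-1); WM=35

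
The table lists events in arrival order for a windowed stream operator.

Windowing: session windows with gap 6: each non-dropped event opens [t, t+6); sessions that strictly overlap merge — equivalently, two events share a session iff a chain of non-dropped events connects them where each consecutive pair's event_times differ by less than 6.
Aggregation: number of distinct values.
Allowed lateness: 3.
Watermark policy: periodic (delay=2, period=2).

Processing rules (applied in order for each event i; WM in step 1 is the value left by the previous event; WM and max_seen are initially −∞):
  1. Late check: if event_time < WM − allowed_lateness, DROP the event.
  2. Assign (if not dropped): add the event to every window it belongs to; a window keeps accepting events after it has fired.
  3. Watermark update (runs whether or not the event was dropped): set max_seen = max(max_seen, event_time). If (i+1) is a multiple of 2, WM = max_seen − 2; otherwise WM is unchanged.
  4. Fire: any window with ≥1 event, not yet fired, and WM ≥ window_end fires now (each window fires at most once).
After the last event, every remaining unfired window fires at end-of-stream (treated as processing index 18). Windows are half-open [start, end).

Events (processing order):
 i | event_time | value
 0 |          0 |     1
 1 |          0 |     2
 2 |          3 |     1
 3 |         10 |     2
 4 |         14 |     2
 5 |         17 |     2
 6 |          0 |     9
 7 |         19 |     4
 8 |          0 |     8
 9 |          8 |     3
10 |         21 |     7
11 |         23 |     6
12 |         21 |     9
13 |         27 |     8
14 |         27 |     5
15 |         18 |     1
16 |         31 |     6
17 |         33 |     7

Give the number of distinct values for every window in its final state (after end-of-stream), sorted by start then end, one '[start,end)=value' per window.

[0,9)=2 [10,39)=7

i=0 t=0 v=1: → [0,6); WM=−∞
i=1 t=0 v=2: → [0,6); WM=-2
i=2 t=3 v=1: → [0,9); WM=-2
i=3 t=10 v=2: → [10,16); WM=8
i=4 t=14 v=2: → [10,20); WM=8
i=5 t=17 v=2: → [10,23); WM=15
i=6 t=0 v=9: DROP (t<15-3); WM=15
i=7 t=19 v=4: → [10,25); WM=17
i=8 t=0 v=8: DROP (t<17-3); WM=17
i=9 t=8 v=3: DROP (t<17-3); WM=17
i=10 t=21 v=7: → [10,27); WM=17
i=11 t=23 v=6: → [10,29); WM=21
i=12 t=21 v=9: → [10,29); WM=21
i=13 t=27 v=8: → [10,33); WM=25
i=14 t=27 v=5: → [10,33); WM=25
i=15 t=18 v=1: DROP (t<25-3); WM=25
i=16 t=31 v=6: → [10,37); WM=25
i=17 t=33 v=7: → [10,39); WM=31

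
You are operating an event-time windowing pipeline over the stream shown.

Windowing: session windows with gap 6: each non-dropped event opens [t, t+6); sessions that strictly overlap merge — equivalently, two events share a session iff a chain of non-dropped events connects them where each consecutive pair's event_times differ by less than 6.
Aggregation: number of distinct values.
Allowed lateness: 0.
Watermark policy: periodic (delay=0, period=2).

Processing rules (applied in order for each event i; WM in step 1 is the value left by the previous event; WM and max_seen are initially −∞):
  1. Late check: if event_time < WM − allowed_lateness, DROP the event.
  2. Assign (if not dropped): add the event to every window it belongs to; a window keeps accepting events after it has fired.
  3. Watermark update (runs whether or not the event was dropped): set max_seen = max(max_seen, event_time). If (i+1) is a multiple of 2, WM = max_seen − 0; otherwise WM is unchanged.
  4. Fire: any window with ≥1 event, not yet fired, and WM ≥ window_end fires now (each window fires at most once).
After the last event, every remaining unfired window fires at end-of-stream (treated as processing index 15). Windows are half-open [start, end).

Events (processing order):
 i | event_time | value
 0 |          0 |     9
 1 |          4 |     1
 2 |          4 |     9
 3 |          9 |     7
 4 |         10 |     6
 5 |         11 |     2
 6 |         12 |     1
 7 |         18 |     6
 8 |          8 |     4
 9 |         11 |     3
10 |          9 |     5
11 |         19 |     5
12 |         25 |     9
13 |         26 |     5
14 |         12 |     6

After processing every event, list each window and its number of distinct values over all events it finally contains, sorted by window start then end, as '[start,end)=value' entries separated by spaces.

[0,18)=5 [18,25)=2 [25,32)=2

i=0 t=0 v=9: → [0,6); WM=−∞
i=1 t=4 v=1: → [0,10); WM=4
i=2 t=4 v=9: → [0,10); WM=4
i=3 t=9 v=7: → [0,15); WM=9
i=4 t=10 v=6: → [0,16); WM=9
i=5 t=11 v=2: → [0,17); WM=11
i=6 t=12 v=1: → [0,18); WM=11
i=7 t=18 v=6: → [18,24); WM=18
i=8 t=8 v=4: DROP (t<18-0); WM=18
i=9 t=11 v=3: DROP (t<18-0); WM=18
i=10 t=9 v=5: DROP (t<18-0); WM=18
i=11 t=19 v=5: → [18,25); WM=19
i=12 t=25 v=9: → [25,31); WM=19
i=13 t=26 v=5: → [25,32); WM=26
i=14 t=12 v=6: DROP (t<26-0); WM=26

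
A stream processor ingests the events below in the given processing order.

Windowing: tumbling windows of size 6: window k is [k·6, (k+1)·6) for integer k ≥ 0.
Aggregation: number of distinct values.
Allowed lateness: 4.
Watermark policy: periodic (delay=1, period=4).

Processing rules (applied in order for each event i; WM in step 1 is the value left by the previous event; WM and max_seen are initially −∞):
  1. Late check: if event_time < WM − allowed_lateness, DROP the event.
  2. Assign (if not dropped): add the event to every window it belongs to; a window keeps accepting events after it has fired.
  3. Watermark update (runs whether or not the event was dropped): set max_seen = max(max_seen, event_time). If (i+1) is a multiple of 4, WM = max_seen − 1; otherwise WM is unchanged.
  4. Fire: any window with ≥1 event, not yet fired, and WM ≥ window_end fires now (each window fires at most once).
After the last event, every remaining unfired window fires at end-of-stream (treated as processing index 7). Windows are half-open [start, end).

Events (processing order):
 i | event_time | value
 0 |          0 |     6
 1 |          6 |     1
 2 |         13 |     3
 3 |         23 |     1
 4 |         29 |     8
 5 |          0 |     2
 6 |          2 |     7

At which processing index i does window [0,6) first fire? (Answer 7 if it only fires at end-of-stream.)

3

i=0 t=0 v=6: → [0,6); WM=−∞
i=1 t=6 v=1: → [6,12); WM=−∞
i=2 t=13 v=3: → [12,18); WM=−∞
i=3 t=23 v=1: → [18,24); WM=22; [0,6) fires=1 [6,12) fires=1 [12,18) fires=1
i=4 t=29 v=8: → [24,30); WM=22
i=5 t=0 v=2: DROP (t<22-4); WM=22
i=6 t=2 v=7: DROP (t<22-4); WM=22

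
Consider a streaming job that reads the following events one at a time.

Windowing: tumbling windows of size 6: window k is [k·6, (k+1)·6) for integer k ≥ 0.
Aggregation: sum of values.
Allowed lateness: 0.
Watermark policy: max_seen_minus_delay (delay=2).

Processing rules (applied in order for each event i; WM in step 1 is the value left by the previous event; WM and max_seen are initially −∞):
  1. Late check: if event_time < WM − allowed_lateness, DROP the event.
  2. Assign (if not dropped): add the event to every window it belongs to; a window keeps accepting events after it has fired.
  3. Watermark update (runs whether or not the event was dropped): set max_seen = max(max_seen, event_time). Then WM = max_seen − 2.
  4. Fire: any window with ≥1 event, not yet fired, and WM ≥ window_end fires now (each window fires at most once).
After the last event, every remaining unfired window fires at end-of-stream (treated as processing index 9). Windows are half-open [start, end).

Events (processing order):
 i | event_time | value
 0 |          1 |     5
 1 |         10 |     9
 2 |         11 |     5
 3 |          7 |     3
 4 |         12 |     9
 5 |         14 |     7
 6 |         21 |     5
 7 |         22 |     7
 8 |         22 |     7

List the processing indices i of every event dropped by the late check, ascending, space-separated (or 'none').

i=0 t=1 v=5: → [0,6); WM=-1
i=1 t=10 v=9: → [6,12); WM=8; [0,6) fires=5
i=2 t=11 v=5: → [6,12); WM=9
i=3 t=7 v=3: DROP (t<9-0); WM=9
i=4 t=12 v=9: → [12,18); WM=10
i=5 t=14 v=7: → [12,18); WM=12; [6,12) fires=14
i=6 t=21 v=5: → [18,24); WM=19; [12,18) fires=16
i=7 t=22 v=7: → [18,24); WM=20
i=8 t=22 v=7: → [18,24); WM=20

3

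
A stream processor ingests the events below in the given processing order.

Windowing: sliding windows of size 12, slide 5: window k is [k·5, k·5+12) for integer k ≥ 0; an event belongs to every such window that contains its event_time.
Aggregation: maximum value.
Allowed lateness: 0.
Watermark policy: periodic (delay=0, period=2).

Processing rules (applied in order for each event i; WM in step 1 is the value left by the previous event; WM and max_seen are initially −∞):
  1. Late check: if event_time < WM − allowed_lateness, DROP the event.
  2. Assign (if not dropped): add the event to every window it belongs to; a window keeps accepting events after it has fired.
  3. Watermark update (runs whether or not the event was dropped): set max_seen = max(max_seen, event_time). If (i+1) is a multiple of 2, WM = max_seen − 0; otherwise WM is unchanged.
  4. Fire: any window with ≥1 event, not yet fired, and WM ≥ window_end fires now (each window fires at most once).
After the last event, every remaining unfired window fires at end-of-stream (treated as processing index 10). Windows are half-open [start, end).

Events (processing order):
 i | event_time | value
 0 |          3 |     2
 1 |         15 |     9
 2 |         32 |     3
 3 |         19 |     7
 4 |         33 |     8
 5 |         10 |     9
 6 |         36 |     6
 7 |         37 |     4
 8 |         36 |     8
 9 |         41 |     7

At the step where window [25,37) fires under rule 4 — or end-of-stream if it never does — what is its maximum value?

8

i=0 t=3 v=2: → [0,12); WM=−∞
i=1 t=15 v=9: → [15,27),[10,22),[5,17); WM=15; [0,12) fires=2
i=2 t=32 v=3: → [30,42),[25,37); WM=15
i=3 t=19 v=7: → [15,27),[10,22); WM=32; [5,17) fires=9 [10,22) fires=9 [15,27) fires=9
i=4 t=33 v=8: → [30,42),[25,37); WM=32
i=5 t=10 v=9: DROP (t<32-0); WM=33
i=6 t=36 v=6: → [35,47),[30,42),[25,37); WM=33
i=7 t=37 v=4: → [35,47),[30,42); WM=37; [25,37) fires=8
i=8 t=36 v=8: DROP (t<37-0); WM=37
i=9 t=41 v=7: → [40,52),[35,47),[30,42); WM=41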